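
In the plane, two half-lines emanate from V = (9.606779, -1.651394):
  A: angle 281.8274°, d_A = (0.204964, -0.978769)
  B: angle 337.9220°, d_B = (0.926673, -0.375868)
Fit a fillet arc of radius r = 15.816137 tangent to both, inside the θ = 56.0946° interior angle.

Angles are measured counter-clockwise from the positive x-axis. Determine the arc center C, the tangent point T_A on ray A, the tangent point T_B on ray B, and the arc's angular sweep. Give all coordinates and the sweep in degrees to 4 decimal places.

bisector direction at 309.8747° = (0.641111,-0.767448)
center distance |VC| = r/sin(θ/2) = 15.816137/sin(28.0473°) = 33.637019
C = V + |VC|·bis = (31.1718,-27.4661)
T_A = V + ((C−V)·d_A)·d_A = V + 29.6867·d_A = (15.6915,-30.7078)
T_B = V + ((C−V)·d_B)·d_B = V + 29.6867·d_B = (37.1166,-12.8097)
sweep = 180° − θ = 123.9054°

center=(31.1718,-27.4661) T_A=(15.6915,-30.7078) T_B=(37.1166,-12.8097) sweep=123.9054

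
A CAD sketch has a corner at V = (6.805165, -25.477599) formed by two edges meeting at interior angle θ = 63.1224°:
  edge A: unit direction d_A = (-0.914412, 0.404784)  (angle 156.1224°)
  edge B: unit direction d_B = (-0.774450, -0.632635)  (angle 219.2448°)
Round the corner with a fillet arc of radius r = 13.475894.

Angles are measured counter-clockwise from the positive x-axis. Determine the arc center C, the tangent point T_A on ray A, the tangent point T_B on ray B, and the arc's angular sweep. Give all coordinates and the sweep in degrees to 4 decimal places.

center=(-18.7101,-28.9200) T_A=(-13.2552,-16.5974) T_B=(-10.1847,-39.3564) sweep=116.8776

bisector direction at 187.6836° = (-0.991022,-0.133703)
center distance |VC| = r/sin(θ/2) = 13.475894/sin(31.5612°) = 25.746393
C = V + |VC|·bis = (-18.7101,-28.9200)
T_A = V + ((C−V)·d_A)·d_A = V + 21.9380·d_A = (-13.2552,-16.5974)
T_B = V + ((C−V)·d_B)·d_B = V + 21.9380·d_B = (-10.1847,-39.3564)
sweep = 180° − θ = 116.8776°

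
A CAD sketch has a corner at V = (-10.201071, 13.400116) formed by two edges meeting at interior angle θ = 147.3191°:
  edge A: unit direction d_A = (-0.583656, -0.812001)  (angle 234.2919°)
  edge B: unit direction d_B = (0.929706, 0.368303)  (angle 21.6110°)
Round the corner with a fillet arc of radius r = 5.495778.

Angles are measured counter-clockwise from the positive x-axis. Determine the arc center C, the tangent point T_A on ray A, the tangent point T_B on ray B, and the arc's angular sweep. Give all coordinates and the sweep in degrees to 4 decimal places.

center=(-6.6789,8.8841) T_A=(-11.1415,12.0917) T_B=(-8.7030,13.9936) sweep=32.6809

bisector direction at 307.9515° = (0.614994,-0.788532)
center distance |VC| = r/sin(θ/2) = 5.495778/sin(73.6595°) = 5.727114
C = V + |VC|·bis = (-6.6789,8.8841)
T_A = V + ((C−V)·d_A)·d_A = V + 1.6113·d_A = (-11.1415,12.0917)
T_B = V + ((C−V)·d_B)·d_B = V + 1.6113·d_B = (-8.7030,13.9936)
sweep = 180° − θ = 32.6809°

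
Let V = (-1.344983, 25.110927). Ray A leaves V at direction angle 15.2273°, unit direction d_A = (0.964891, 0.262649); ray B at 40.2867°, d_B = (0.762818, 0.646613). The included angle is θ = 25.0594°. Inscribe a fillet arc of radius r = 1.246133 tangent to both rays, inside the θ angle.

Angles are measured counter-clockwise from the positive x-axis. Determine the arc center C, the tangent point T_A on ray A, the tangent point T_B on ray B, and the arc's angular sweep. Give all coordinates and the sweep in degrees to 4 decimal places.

bisector direction at 27.7570° = (0.884931,0.465723)
center distance |VC| = r/sin(θ/2) = 1.246133/sin(12.5297°) = 5.743987
C = V + |VC|·bis = (3.7380,27.7860)
T_A = V + ((C−V)·d_A)·d_A = V + 5.6072·d_A = (4.0653,26.5836)
T_B = V + ((C−V)·d_B)·d_B = V + 5.6072·d_B = (2.9323,28.7366)
sweep = 180° − θ = 154.9406°

center=(3.7380,27.7860) T_A=(4.0653,26.5836) T_B=(2.9323,28.7366) sweep=154.9406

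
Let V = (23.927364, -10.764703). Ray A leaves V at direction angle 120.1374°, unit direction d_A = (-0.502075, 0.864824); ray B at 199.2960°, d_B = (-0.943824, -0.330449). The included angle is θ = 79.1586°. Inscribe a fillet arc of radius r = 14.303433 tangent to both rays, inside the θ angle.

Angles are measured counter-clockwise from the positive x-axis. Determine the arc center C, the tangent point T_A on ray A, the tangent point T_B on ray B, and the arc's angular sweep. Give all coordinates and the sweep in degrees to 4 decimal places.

center=(2.8702,-2.9824) T_A=(15.2402,4.1990) T_B=(7.5968,-16.4823) sweep=100.8414

bisector direction at 159.7167° = (-0.937990,0.346662)
center distance |VC| = r/sin(θ/2) = 14.303433/sin(39.5793°) = 22.449239
C = V + |VC|·bis = (2.8702,-2.9824)
T_A = V + ((C−V)·d_A)·d_A = V + 17.3026·d_A = (15.2402,4.1990)
T_B = V + ((C−V)·d_B)·d_B = V + 17.3026·d_B = (7.5968,-16.4823)
sweep = 180° − θ = 100.8414°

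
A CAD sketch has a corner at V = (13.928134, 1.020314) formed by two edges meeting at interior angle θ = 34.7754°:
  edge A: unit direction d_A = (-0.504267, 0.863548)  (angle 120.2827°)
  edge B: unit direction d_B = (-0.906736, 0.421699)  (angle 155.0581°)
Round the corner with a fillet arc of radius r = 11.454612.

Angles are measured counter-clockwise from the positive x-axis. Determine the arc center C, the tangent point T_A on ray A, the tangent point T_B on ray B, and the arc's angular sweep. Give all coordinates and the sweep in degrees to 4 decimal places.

bisector direction at 137.6704° = (-0.739283,0.673395)
center distance |VC| = r/sin(θ/2) = 11.454612/sin(17.3877°) = 38.330772
C = V + |VC|·bis = (-14.4092,26.8320)
T_A = V + ((C−V)·d_A)·d_A = V + 36.5792·d_A = (-4.5176,32.6082)
T_B = V + ((C−V)·d_B)·d_B = V + 36.5792·d_B = (-19.2396,16.4457)
sweep = 180° − θ = 145.2246°

center=(-14.4092,26.8320) T_A=(-4.5176,32.6082) T_B=(-19.2396,16.4457) sweep=145.2246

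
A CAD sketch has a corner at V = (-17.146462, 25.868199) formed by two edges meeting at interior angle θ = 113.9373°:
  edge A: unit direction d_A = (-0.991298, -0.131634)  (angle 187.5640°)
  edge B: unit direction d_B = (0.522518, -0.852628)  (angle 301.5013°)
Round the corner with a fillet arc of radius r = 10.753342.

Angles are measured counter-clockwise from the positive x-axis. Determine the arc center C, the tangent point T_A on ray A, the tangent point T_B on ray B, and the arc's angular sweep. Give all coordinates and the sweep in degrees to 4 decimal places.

bisector direction at 244.5326° = (-0.429997,-0.902830)
center distance |VC| = r/sin(θ/2) = 10.753342/sin(56.9686°) = 12.826450
C = V + |VC|·bis = (-22.6618,14.2881)
T_A = V + ((C−V)·d_A)·d_A = V + 6.9917·d_A = (-24.0773,24.9479)
T_B = V + ((C−V)·d_B)·d_B = V + 6.9917·d_B = (-13.4932,19.9069)
sweep = 180° − θ = 66.0627°

center=(-22.6618,14.2881) T_A=(-24.0773,24.9479) T_B=(-13.4932,19.9069) sweep=66.0627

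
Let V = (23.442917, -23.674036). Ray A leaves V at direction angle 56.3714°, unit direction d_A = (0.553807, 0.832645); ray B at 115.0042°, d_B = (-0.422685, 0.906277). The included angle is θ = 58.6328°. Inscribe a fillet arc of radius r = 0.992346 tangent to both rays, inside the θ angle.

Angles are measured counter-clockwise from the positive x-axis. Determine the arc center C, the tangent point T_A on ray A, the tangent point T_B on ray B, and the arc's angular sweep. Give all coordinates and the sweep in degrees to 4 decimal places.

center=(23.5953,-21.6531) T_A=(24.4216,-22.2026) T_B=(22.6960,-22.0725) sweep=121.3672

bisector direction at 85.6878° = (0.075191,0.997169)
center distance |VC| = r/sin(θ/2) = 0.992346/sin(29.3164°) = 2.026718
C = V + |VC|·bis = (23.5953,-21.6531)
T_A = V + ((C−V)·d_A)·d_A = V + 1.7672·d_A = (24.4216,-22.2026)
T_B = V + ((C−V)·d_B)·d_B = V + 1.7672·d_B = (22.6960,-22.0725)
sweep = 180° − θ = 121.3672°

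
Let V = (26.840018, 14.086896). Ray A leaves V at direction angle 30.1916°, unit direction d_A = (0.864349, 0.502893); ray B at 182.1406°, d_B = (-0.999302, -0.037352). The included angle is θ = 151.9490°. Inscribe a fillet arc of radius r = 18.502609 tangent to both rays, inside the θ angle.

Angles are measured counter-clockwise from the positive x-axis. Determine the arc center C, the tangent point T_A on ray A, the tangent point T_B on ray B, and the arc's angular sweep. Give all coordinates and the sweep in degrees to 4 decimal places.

bisector direction at 106.1661° = (-0.278423,0.960459)
center distance |VC| = r/sin(θ/2) = 18.502609/sin(75.9745°) = 19.071159
C = V + |VC|·bis = (21.5302,32.4040)
T_A = V + ((C−V)·d_A)·d_A = V + 4.6220·d_A = (30.8350,16.4113)
T_B = V + ((C−V)·d_B)·d_B = V + 4.6220·d_B = (22.2213,13.9143)
sweep = 180° − θ = 28.0510°

center=(21.5302,32.4040) T_A=(30.8350,16.4113) T_B=(22.2213,13.9143) sweep=28.0510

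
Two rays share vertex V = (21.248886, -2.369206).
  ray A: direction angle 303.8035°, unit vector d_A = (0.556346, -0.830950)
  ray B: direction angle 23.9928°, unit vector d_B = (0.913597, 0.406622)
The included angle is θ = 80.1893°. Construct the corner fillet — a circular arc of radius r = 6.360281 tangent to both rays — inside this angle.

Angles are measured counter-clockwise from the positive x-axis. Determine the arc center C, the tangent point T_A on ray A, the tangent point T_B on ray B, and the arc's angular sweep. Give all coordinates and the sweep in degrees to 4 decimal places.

bisector direction at 343.8981° = (0.960770,-0.277346)
center distance |VC| = r/sin(θ/2) = 6.360281/sin(40.0947°) = 9.875412
C = V + |VC|·bis = (30.7369,-5.1081)
T_A = V + ((C−V)·d_A)·d_A = V + 7.5545·d_A = (25.4518,-8.6466)
T_B = V + ((C−V)·d_B)·d_B = V + 7.5545·d_B = (28.1507,0.7026)
sweep = 180° − θ = 99.8107°

center=(30.7369,-5.1081) T_A=(25.4518,-8.6466) T_B=(28.1507,0.7026) sweep=99.8107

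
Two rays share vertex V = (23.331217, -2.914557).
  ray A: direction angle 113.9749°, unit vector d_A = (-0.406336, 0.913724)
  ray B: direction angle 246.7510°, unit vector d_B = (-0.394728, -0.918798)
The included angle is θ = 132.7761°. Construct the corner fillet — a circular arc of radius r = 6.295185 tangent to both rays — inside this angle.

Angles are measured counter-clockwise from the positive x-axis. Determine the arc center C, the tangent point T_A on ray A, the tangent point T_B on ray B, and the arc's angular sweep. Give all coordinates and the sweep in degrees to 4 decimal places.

bisector direction at 180.3630° = (-0.999980,-0.006335)
center distance |VC| = r/sin(θ/2) = 6.295185/sin(66.3881°) = 6.870379
C = V + |VC|·bis = (16.4610,-2.9581)
T_A = V + ((C−V)·d_A)·d_A = V + 2.7519·d_A = (22.2130,-0.4001)
T_B = V + ((C−V)·d_B)·d_B = V + 2.7519·d_B = (22.2450,-5.4430)
sweep = 180° − θ = 47.2239°

center=(16.4610,-2.9581) T_A=(22.2130,-0.4001) T_B=(22.2450,-5.4430) sweep=47.2239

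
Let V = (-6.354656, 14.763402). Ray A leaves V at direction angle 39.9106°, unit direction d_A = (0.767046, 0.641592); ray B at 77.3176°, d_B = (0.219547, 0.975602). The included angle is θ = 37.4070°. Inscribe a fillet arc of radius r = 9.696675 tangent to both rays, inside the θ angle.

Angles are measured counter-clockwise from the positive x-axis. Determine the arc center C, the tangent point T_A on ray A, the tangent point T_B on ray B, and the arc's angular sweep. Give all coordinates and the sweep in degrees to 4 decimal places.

center=(9.3937,40.5776) T_A=(15.6150,33.1398) T_B=(-0.0664,42.7064) sweep=142.5930

bisector direction at 58.6141° = (0.520800,0.853679)
center distance |VC| = r/sin(θ/2) = 9.696675/sin(18.7035°) = 30.238717
C = V + |VC|·bis = (9.3937,40.5776)
T_A = V + ((C−V)·d_A)·d_A = V + 28.6418·d_A = (15.6150,33.1398)
T_B = V + ((C−V)·d_B)·d_B = V + 28.6418·d_B = (-0.0664,42.7064)
sweep = 180° − θ = 142.5930°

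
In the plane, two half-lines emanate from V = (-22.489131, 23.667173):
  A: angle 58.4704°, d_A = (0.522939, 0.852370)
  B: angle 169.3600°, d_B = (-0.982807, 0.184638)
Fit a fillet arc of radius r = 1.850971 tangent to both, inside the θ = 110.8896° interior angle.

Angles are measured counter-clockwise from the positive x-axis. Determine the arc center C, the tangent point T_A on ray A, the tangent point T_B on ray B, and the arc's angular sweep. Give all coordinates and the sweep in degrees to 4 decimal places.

bisector direction at 113.9152° = (-0.405384,0.914146)
center distance |VC| = r/sin(θ/2) = 1.850971/sin(55.4448°) = 2.247469
C = V + |VC|·bis = (-23.4002,25.7217)
T_A = V + ((C−V)·d_A)·d_A = V + 1.2748·d_A = (-21.8225,24.7537)
T_B = V + ((C−V)·d_B)·d_B = V + 1.2748·d_B = (-23.7420,23.9025)
sweep = 180° − θ = 69.1104°

center=(-23.4002,25.7217) T_A=(-21.8225,24.7537) T_B=(-23.7420,23.9025) sweep=69.1104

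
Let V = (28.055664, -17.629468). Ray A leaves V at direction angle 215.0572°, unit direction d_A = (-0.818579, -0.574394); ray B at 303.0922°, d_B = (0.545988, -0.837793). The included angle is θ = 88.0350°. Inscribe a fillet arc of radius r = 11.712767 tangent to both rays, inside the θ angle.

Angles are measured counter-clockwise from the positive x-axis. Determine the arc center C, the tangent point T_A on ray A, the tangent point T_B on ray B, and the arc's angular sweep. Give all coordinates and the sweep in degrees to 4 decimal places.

center=(24.8610,-34.1798) T_A=(18.1332,-24.5920) T_B=(34.6739,-27.7848) sweep=91.9650

bisector direction at 259.0747° = (-0.189529,-0.981875)
center distance |VC| = r/sin(θ/2) = 11.712767/sin(44.0175°) = 16.855860
C = V + |VC|·bis = (24.8610,-34.1798)
T_A = V + ((C−V)·d_A)·d_A = V + 12.1215·d_A = (18.1332,-24.5920)
T_B = V + ((C−V)·d_B)·d_B = V + 12.1215·d_B = (34.6739,-27.7848)
sweep = 180° − θ = 91.9650°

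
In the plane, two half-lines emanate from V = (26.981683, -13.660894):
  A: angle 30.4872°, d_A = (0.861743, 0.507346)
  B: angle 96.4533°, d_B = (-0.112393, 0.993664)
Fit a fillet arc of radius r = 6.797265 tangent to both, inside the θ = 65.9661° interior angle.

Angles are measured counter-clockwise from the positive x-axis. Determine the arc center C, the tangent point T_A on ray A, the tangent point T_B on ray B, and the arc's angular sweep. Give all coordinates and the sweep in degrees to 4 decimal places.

center=(32.5587,-2.4896) T_A=(36.0073,-8.3471) T_B=(25.8045,-3.2536) sweep=114.0339

bisector direction at 63.4703° = (0.446662,0.894703)
center distance |VC| = r/sin(θ/2) = 6.797265/sin(32.9830°) = 12.486000
C = V + |VC|·bis = (32.5587,-2.4896)
T_A = V + ((C−V)·d_A)·d_A = V + 10.4737·d_A = (36.0073,-8.3471)
T_B = V + ((C−V)·d_B)·d_B = V + 10.4737·d_B = (25.8045,-3.2536)
sweep = 180° − θ = 114.0339°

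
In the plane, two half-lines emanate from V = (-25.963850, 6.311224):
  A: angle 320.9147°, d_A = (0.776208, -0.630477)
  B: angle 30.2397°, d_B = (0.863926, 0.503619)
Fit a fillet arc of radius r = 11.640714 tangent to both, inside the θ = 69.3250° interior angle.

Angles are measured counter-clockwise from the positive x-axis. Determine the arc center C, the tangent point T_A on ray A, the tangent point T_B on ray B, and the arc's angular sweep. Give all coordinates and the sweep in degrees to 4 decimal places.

bisector direction at 355.5772° = (0.997022,-0.077116)
center distance |VC| = r/sin(θ/2) = 11.640714/sin(34.6625°) = 20.467502
C = V + |VC|·bis = (-5.5573,4.7329)
T_A = V + ((C−V)·d_A)·d_A = V + 16.8349·d_A = (-12.8965,-4.3028)
T_B = V + ((C−V)·d_B)·d_B = V + 16.8349·d_B = (-11.4198,14.7896)
sweep = 180° − θ = 110.6750°

center=(-5.5573,4.7329) T_A=(-12.8965,-4.3028) T_B=(-11.4198,14.7896) sweep=110.6750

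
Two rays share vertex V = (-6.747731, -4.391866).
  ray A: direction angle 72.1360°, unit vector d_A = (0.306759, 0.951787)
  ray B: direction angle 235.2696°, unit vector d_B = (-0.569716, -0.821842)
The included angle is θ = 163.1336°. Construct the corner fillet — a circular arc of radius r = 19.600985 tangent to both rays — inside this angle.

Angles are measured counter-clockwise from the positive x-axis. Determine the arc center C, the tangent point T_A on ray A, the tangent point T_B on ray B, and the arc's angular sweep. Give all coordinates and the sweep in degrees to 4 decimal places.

bisector direction at 153.7028° = (-0.896508,0.443027)
center distance |VC| = r/sin(θ/2) = 19.600985/sin(81.5668°) = 19.815237
C = V + |VC|·bis = (-24.5123,4.3868)
T_A = V + ((C−V)·d_A)·d_A = V + 2.9060·d_A = (-5.8563,-1.6259)
T_B = V + ((C−V)·d_B)·d_B = V + 2.9060·d_B = (-8.4033,-6.7802)
sweep = 180° − θ = 16.8664°

center=(-24.5123,4.3868) T_A=(-5.8563,-1.6259) T_B=(-8.4033,-6.7802) sweep=16.8664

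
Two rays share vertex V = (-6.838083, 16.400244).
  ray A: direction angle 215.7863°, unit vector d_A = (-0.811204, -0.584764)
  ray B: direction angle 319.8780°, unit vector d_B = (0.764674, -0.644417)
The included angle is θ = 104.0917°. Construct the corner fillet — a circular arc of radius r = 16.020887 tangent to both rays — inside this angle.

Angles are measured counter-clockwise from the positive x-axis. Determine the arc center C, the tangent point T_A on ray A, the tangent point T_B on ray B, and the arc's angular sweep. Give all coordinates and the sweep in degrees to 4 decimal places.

center=(-7.6067,-3.9033) T_A=(-16.9751,9.0929) T_B=(2.7175,8.3474) sweep=75.9083

bisector direction at 267.8322° = (-0.037827,-0.999284)
center distance |VC| = r/sin(θ/2) = 16.020887/sin(52.0459°) = 20.318101
C = V + |VC|·bis = (-7.6067,-3.9033)
T_A = V + ((C−V)·d_A)·d_A = V + 12.4963·d_A = (-16.9751,9.0929)
T_B = V + ((C−V)·d_B)·d_B = V + 12.4963·d_B = (2.7175,8.3474)
sweep = 180° − θ = 75.9083°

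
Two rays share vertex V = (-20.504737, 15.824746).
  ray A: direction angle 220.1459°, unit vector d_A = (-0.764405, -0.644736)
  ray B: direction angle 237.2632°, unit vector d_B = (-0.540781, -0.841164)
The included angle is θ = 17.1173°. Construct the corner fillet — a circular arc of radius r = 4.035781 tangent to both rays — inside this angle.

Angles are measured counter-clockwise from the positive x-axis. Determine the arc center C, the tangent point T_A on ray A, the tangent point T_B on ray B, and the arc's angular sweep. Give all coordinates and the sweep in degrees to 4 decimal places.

bisector direction at 228.7046° = (-0.659942,-0.751317)
center distance |VC| = r/sin(θ/2) = 4.035781/sin(8.5587°) = 27.118225
C = V + |VC|·bis = (-38.4012,-4.5496)
T_A = V + ((C−V)·d_A)·d_A = V + 26.8162·d_A = (-41.0032,-1.4647)
T_B = V + ((C−V)·d_B)·d_B = V + 26.8162·d_B = (-35.0064,-6.7321)
sweep = 180° − θ = 162.8827°

center=(-38.4012,-4.5496) T_A=(-41.0032,-1.4647) T_B=(-35.0064,-6.7321) sweep=162.8827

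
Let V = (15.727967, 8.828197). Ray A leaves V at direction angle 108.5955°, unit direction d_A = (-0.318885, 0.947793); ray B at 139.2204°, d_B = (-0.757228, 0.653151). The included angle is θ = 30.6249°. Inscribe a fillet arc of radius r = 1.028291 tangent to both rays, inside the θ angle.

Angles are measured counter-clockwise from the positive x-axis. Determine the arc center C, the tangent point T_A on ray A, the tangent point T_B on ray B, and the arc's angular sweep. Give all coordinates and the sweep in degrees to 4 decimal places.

center=(13.5558,12.0598) T_A=(14.5304,12.3877) T_B=(12.8841,11.2812) sweep=149.3751

bisector direction at 123.9080° = (-0.557860,0.829935)
center distance |VC| = r/sin(θ/2) = 1.028291/sin(15.3125°) = 3.893823
C = V + |VC|·bis = (13.5558,12.0598)
T_A = V + ((C−V)·d_A)·d_A = V + 3.7556·d_A = (14.5304,12.3877)
T_B = V + ((C−V)·d_B)·d_B = V + 3.7556·d_B = (12.8841,11.2812)
sweep = 180° − θ = 149.3751°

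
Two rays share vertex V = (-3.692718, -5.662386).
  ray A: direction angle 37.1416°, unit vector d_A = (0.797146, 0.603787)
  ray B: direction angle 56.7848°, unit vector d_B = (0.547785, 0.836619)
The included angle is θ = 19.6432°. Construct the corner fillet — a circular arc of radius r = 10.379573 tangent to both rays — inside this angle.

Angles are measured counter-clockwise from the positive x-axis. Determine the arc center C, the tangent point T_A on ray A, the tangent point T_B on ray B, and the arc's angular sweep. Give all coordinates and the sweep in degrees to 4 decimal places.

bisector direction at 46.9632° = (0.682468,0.730916)
center distance |VC| = r/sin(θ/2) = 10.379573/sin(9.8216°) = 60.848362
C = V + |VC|·bis = (37.8343,38.8126)
T_A = V + ((C−V)·d_A)·d_A = V + 59.9565·d_A = (44.1014,30.5386)
T_B = V + ((C−V)·d_B)·d_B = V + 59.9565·d_B = (29.1506,44.4984)
sweep = 180° − θ = 160.3568°

center=(37.8343,38.8126) T_A=(44.1014,30.5386) T_B=(29.1506,44.4984) sweep=160.3568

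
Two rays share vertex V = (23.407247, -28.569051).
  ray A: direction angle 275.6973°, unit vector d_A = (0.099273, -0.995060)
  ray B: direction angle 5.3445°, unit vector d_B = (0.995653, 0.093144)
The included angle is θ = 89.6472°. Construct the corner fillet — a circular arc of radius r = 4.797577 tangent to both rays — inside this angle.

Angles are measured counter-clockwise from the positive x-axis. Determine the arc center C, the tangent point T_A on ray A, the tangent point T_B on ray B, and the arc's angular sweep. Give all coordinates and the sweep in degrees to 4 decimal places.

bisector direction at 320.5209° = (0.771857,-0.635797)
center distance |VC| = r/sin(θ/2) = 4.797577/sin(44.8236°) = 6.805784
C = V + |VC|·bis = (28.6603,-32.8961)
T_A = V + ((C−V)·d_A)·d_A = V + 4.8272·d_A = (23.8865,-33.3724)
T_B = V + ((C−V)·d_B)·d_B = V + 4.8272·d_B = (28.2135,-28.1194)
sweep = 180° − θ = 90.3528°

center=(28.6603,-32.8961) T_A=(23.8865,-33.3724) T_B=(28.2135,-28.1194) sweep=90.3528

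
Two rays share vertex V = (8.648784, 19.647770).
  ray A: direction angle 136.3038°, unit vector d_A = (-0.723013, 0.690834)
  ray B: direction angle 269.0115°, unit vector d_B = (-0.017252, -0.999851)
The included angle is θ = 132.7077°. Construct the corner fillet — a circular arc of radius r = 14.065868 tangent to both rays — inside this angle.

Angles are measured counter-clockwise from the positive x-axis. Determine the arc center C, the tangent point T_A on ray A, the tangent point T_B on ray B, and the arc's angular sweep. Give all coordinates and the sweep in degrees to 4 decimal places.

bisector direction at 202.6576° = (-0.922823,-0.385224)
center distance |VC| = r/sin(θ/2) = 14.065868/sin(66.3538°) = 15.355081
C = V + |VC|·bis = (-5.5212,13.7326)
T_A = V + ((C−V)·d_A)·d_A = V + 6.1587·d_A = (4.1959,23.9024)
T_B = V + ((C−V)·d_B)·d_B = V + 6.1587·d_B = (8.5425,13.4900)
sweep = 180° − θ = 47.2923°

center=(-5.5212,13.7326) T_A=(4.1959,23.9024) T_B=(8.5425,13.4900) sweep=47.2923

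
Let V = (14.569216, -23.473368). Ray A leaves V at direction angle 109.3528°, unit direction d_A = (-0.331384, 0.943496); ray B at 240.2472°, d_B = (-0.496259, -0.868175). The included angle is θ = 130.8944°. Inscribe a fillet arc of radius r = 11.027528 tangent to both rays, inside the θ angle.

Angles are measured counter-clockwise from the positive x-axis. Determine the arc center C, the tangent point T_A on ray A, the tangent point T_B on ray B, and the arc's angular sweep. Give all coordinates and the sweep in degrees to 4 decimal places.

center=(2.4953,-22.3746) T_A=(12.8998,-18.7202) T_B=(12.0692,-27.8471) sweep=49.1056

bisector direction at 174.8000° = (-0.995884,0.090633)
center distance |VC| = r/sin(θ/2) = 11.027528/sin(65.4472°) = 12.123775
C = V + |VC|·bis = (2.4953,-22.3746)
T_A = V + ((C−V)·d_A)·d_A = V + 5.0378·d_A = (12.8998,-18.7202)
T_B = V + ((C−V)·d_B)·d_B = V + 5.0378·d_B = (12.0692,-27.8471)
sweep = 180° − θ = 49.1056°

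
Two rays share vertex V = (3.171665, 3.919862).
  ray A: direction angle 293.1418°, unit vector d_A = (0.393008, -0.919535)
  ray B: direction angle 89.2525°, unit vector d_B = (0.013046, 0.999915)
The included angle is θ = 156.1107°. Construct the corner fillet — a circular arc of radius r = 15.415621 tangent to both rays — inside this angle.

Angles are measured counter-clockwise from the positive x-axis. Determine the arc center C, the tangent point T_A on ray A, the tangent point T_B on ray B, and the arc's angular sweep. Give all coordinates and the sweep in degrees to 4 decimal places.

bisector direction at 11.1971° = (0.980965,0.194186)
center distance |VC| = r/sin(θ/2) = 15.415621/sin(78.0554°) = 15.756787
C = V + |VC|·bis = (18.6285,6.9796)
T_A = V + ((C−V)·d_A)·d_A = V + 3.2611·d_A = (4.4533,0.9211)
T_B = V + ((C−V)·d_B)·d_B = V + 3.2611·d_B = (3.2142,7.1807)
sweep = 180° − θ = 23.8893°

center=(18.6285,6.9796) T_A=(4.4533,0.9211) T_B=(3.2142,7.1807) sweep=23.8893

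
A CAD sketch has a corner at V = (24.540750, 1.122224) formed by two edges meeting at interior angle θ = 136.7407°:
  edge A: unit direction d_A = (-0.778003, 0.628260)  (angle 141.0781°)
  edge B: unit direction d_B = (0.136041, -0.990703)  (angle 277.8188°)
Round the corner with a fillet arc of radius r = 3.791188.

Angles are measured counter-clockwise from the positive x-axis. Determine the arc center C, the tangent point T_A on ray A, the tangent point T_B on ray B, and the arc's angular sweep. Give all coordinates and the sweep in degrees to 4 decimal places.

bisector direction at 209.4485° = (-0.870798,-0.491640)
center distance |VC| = r/sin(θ/2) = 3.791188/sin(68.3704°) = 4.078362
C = V + |VC|·bis = (20.9893,-0.8829)
T_A = V + ((C−V)·d_A)·d_A = V + 1.5033·d_A = (23.3712,2.0667)
T_B = V + ((C−V)·d_B)·d_B = V + 1.5033·d_B = (24.7453,-0.3671)
sweep = 180° − θ = 43.2593°

center=(20.9893,-0.8829) T_A=(23.3712,2.0667) T_B=(24.7453,-0.3671) sweep=43.2593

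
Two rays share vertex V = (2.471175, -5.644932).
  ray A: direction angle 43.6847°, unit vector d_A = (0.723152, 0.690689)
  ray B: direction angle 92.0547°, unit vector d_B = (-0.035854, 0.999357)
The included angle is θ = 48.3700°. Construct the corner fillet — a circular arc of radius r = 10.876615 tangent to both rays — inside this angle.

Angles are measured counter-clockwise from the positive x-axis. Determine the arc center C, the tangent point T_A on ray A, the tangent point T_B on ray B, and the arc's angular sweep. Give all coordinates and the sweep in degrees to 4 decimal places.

center=(12.4725,18.9480) T_A=(19.9848,11.0825) T_B=(1.6029,18.5580) sweep=131.6300

bisector direction at 67.8697° = (0.376714,0.926330)
center distance |VC| = r/sin(θ/2) = 10.876615/sin(24.1850°) = 26.548777
C = V + |VC|·bis = (12.4725,18.9480)
T_A = V + ((C−V)·d_A)·d_A = V + 24.2185·d_A = (19.9848,11.0825)
T_B = V + ((C−V)·d_B)·d_B = V + 24.2185·d_B = (1.6029,18.5580)
sweep = 180° − θ = 131.6300°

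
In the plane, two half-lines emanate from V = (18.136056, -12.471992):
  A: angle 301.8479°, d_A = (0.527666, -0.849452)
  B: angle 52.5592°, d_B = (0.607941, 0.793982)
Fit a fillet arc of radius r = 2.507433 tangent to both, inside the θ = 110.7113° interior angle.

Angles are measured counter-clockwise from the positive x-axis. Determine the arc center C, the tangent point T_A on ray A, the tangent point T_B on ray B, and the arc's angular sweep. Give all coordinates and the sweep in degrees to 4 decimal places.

center=(21.1802,-12.6207) T_A=(19.0503,-13.9438) T_B=(19.1894,-11.0963) sweep=69.2887

bisector direction at 357.2036° = (0.998809,-0.048788)
center distance |VC| = r/sin(θ/2) = 2.507433/sin(55.3556°) = 3.047822
C = V + |VC|·bis = (21.1802,-12.6207)
T_A = V + ((C−V)·d_A)·d_A = V + 1.7326·d_A = (19.0503,-13.9438)
T_B = V + ((C−V)·d_B)·d_B = V + 1.7326·d_B = (19.1894,-11.0963)
sweep = 180° − θ = 69.2887°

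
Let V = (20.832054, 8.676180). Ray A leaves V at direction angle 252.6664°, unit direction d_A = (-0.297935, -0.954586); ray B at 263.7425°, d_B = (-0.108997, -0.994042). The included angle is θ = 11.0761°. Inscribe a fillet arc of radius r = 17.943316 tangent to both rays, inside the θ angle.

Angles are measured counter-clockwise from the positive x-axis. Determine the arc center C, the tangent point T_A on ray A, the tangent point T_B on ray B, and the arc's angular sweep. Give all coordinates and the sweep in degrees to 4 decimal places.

bisector direction at 258.2045° = (-0.204420,-0.978883)
center distance |VC| = r/sin(θ/2) = 17.943316/sin(5.5381°) = 185.928051
C = V + |VC|·bis = (-17.1754,-173.3257)
T_A = V + ((C−V)·d_A)·d_A = V + 185.0602·d_A = (-34.3038,-167.9797)
T_B = V + ((C−V)·d_B)·d_B = V + 185.0602·d_B = (0.6610,-175.2814)
sweep = 180° − θ = 168.9239°

center=(-17.1754,-173.3257) T_A=(-34.3038,-167.9797) T_B=(0.6610,-175.2814) sweep=168.9239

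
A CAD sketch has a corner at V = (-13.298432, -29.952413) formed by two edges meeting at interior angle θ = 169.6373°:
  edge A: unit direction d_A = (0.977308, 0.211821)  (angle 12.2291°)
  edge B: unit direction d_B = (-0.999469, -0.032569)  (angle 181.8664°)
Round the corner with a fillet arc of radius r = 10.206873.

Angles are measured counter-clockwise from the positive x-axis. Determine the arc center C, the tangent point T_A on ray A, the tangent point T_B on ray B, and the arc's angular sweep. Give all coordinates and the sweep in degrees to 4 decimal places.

center=(-14.5559,-19.7811) T_A=(-12.3939,-29.7564) T_B=(-14.2235,-29.9826) sweep=10.3627

bisector direction at 97.0478° = (-0.122696,0.992444)
center distance |VC| = r/sin(θ/2) = 10.206873/sin(84.8187°) = 10.248751
C = V + |VC|·bis = (-14.5559,-19.7811)
T_A = V + ((C−V)·d_A)·d_A = V + 0.9255·d_A = (-12.3939,-29.7564)
T_B = V + ((C−V)·d_B)·d_B = V + 0.9255·d_B = (-14.2235,-29.9826)
sweep = 180° − θ = 10.3627°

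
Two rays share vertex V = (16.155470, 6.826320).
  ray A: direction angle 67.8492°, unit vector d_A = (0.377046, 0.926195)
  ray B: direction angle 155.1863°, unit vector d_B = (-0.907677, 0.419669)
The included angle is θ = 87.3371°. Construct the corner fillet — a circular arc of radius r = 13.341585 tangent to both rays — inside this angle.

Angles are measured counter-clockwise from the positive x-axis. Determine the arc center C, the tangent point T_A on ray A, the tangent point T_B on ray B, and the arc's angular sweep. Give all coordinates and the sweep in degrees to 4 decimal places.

center=(9.0684,24.8017) T_A=(21.4253,19.7713) T_B=(3.4693,12.6918) sweep=92.6629

bisector direction at 111.5177° = (-0.366789,0.930304)
center distance |VC| = r/sin(θ/2) = 13.341585/sin(43.6686°) = 19.322036
C = V + |VC|·bis = (9.0684,24.8017)
T_A = V + ((C−V)·d_A)·d_A = V + 13.9765·d_A = (21.4253,19.7713)
T_B = V + ((C−V)·d_B)·d_B = V + 13.9765·d_B = (3.4693,12.6918)
sweep = 180° − θ = 92.6629°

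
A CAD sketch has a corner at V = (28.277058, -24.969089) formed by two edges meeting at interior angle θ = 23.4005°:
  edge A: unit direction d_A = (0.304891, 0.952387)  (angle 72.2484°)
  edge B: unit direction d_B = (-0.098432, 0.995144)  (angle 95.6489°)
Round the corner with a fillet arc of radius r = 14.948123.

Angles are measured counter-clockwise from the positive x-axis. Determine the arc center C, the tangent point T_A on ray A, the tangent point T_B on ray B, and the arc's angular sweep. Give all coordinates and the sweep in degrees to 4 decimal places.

bisector direction at 83.9487° = (0.105420,0.994428)
center distance |VC| = r/sin(θ/2) = 14.948123/sin(11.7003°) = 73.711758
C = V + |VC|·bis = (36.0477,48.3319)
T_A = V + ((C−V)·d_A)·d_A = V + 72.1802·d_A = (50.2841,43.7744)
T_B = V + ((C−V)·d_B)·d_B = V + 72.1802·d_B = (21.1722,46.8606)
sweep = 180° − θ = 156.5995°

center=(36.0477,48.3319) T_A=(50.2841,43.7744) T_B=(21.1722,46.8606) sweep=156.5995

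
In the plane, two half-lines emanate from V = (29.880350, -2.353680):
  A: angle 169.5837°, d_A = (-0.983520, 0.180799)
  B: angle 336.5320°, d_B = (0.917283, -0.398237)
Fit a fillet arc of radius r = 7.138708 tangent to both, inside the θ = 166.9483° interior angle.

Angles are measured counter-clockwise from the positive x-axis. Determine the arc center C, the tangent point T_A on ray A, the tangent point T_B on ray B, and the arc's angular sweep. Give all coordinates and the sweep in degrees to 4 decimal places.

center=(27.7865,-9.2271) T_A=(29.0772,-2.2060) T_B=(30.6294,-2.6789) sweep=13.0517

bisector direction at 253.0578° = (-0.291406,-0.956599)
center distance |VC| = r/sin(θ/2) = 7.138708/sin(83.4741°) = 7.185264
C = V + |VC|·bis = (27.7865,-9.2271)
T_A = V + ((C−V)·d_A)·d_A = V + 0.8166·d_A = (29.0772,-2.2060)
T_B = V + ((C−V)·d_B)·d_B = V + 0.8166·d_B = (30.6294,-2.6789)
sweep = 180° − θ = 13.0517°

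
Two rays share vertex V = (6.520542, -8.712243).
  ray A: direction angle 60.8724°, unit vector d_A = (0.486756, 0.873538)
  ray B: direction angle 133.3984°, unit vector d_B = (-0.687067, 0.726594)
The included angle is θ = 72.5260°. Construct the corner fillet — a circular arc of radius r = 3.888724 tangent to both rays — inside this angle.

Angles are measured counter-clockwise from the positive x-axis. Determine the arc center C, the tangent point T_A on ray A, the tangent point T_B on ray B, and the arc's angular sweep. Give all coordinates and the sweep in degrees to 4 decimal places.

bisector direction at 97.1354° = (-0.124215,0.992255)
center distance |VC| = r/sin(θ/2) = 3.888724/sin(36.2630°) = 6.574425
C = V + |VC|·bis = (5.7039,-2.1887)
T_A = V + ((C−V)·d_A)·d_A = V + 5.3010·d_A = (9.1009,-4.0816)
T_B = V + ((C−V)·d_B)·d_B = V + 5.3010·d_B = (2.8784,-4.8605)
sweep = 180° − θ = 107.4740°

center=(5.7039,-2.1887) T_A=(9.1009,-4.0816) T_B=(2.8784,-4.8605) sweep=107.4740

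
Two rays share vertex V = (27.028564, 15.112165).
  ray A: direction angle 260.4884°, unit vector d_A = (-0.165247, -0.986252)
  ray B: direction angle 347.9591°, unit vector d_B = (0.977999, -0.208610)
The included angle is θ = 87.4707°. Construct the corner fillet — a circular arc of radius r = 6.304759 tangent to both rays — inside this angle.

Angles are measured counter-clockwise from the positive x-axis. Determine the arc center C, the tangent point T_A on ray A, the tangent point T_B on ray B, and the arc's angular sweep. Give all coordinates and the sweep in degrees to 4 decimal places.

bisector direction at 304.2238° = (0.562426,-0.826848)
center distance |VC| = r/sin(θ/2) = 6.304759/sin(43.7353°) = 9.119775
C = V + |VC|·bis = (32.1578,7.5715)
T_A = V + ((C−V)·d_A)·d_A = V + 6.5894·d_A = (25.9397,8.6133)
T_B = V + ((C−V)·d_B)·d_B = V + 6.5894·d_B = (33.4730,13.7375)
sweep = 180° − θ = 92.5293°

center=(32.1578,7.5715) T_A=(25.9397,8.6133) T_B=(33.4730,13.7375) sweep=92.5293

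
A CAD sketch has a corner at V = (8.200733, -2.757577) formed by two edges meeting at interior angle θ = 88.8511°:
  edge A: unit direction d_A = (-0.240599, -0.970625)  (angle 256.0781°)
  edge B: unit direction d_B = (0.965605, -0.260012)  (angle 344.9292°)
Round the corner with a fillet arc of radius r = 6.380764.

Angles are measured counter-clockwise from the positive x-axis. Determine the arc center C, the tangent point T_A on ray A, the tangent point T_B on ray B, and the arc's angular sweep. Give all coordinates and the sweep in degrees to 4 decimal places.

bisector direction at 300.5036° = (0.507593,-0.861597)
center distance |VC| = r/sin(θ/2) = 6.380764/sin(44.4256°) = 9.115613
C = V + |VC|·bis = (12.8278,-10.6116)
T_A = V + ((C−V)·d_A)·d_A = V + 6.5100·d_A = (6.6344,-9.0764)
T_B = V + ((C−V)·d_B)·d_B = V + 6.5100·d_B = (14.4868,-4.4503)
sweep = 180° − θ = 91.1489°

center=(12.8278,-10.6116) T_A=(6.6344,-9.0764) T_B=(14.4868,-4.4503) sweep=91.1489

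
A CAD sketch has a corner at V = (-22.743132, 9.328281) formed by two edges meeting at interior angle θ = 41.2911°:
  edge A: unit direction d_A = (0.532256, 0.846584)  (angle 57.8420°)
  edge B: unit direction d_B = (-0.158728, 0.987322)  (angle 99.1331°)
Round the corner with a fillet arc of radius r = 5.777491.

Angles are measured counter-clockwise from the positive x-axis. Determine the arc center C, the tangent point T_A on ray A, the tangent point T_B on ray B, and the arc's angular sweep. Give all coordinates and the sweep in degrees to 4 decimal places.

bisector direction at 78.4875° = (0.199581,0.979881)
center distance |VC| = r/sin(θ/2) = 5.777491/sin(20.6456°) = 16.386062
C = V + |VC|·bis = (-19.4728,25.3847)
T_A = V + ((C−V)·d_A)·d_A = V + 15.3337·d_A = (-14.5817,22.3096)
T_B = V + ((C−V)·d_B)·d_B = V + 15.3337·d_B = (-25.1770,24.4676)
sweep = 180° − θ = 138.7089°

center=(-19.4728,25.3847) T_A=(-14.5817,22.3096) T_B=(-25.1770,24.4676) sweep=138.7089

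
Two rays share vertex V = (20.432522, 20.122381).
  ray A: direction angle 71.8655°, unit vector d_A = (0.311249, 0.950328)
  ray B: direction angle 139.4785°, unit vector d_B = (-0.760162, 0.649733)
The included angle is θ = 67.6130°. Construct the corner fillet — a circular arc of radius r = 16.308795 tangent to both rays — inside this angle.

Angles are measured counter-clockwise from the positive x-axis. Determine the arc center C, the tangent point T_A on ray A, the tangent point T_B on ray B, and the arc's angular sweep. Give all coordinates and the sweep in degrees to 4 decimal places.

center=(12.5145,48.3445) T_A=(28.0132,43.2684) T_B=(1.9182,35.9472) sweep=112.3870

bisector direction at 105.6720° = (-0.270130,0.962824)
center distance |VC| = r/sin(θ/2) = 16.308795/sin(33.8065°) = 29.311811
C = V + |VC|·bis = (12.5145,48.3445)
T_A = V + ((C−V)·d_A)·d_A = V + 24.3558·d_A = (28.0132,43.2684)
T_B = V + ((C−V)·d_B)·d_B = V + 24.3558·d_B = (1.9182,35.9472)
sweep = 180° − θ = 112.3870°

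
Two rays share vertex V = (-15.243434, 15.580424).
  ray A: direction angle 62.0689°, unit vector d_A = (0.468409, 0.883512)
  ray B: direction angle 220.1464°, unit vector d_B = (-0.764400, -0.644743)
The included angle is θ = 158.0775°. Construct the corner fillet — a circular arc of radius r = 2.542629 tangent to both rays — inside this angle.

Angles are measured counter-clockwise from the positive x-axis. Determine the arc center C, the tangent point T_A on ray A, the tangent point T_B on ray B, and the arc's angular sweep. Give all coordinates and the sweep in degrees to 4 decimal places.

bisector direction at 141.1077° = (-0.778327,0.627859)
center distance |VC| = r/sin(θ/2) = 2.542629/sin(79.0387°) = 2.589879
C = V + |VC|·bis = (-17.2592,17.2065)
T_A = V + ((C−V)·d_A)·d_A = V + 0.4925·d_A = (-15.0128,16.0155)
T_B = V + ((C−V)·d_B)·d_B = V + 0.4925·d_B = (-15.6199,15.2629)
sweep = 180° − θ = 21.9225°

center=(-17.2592,17.2065) T_A=(-15.0128,16.0155) T_B=(-15.6199,15.2629) sweep=21.9225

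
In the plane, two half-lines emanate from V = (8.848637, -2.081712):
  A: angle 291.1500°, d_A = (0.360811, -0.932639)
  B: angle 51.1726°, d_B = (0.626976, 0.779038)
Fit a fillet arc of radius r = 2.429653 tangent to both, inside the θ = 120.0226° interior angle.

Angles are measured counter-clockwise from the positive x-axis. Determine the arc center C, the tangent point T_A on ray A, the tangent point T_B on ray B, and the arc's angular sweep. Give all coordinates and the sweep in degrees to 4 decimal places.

center=(11.6205,-2.5127) T_A=(9.3545,-3.3894) T_B=(9.7277,-0.9894) sweep=59.9774

bisector direction at 351.1613° = (0.988125,-0.153653)
center distance |VC| = r/sin(θ/2) = 2.429653/sin(60.0113°) = 2.805202
C = V + |VC|·bis = (11.6205,-2.5127)
T_A = V + ((C−V)·d_A)·d_A = V + 1.4021·d_A = (9.3545,-3.3894)
T_B = V + ((C−V)·d_B)·d_B = V + 1.4021·d_B = (9.7277,-0.9894)
sweep = 180° − θ = 59.9774°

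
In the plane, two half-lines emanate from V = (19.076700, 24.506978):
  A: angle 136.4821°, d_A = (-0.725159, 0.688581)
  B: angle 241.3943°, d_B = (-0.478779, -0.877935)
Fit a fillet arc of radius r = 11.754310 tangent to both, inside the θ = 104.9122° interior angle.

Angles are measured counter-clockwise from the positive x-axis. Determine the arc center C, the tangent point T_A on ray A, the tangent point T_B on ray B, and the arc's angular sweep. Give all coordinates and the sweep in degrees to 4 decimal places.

center=(4.4320,22.2037) T_A=(12.5258,30.7274) T_B=(14.7515,16.5760) sweep=75.0878

bisector direction at 188.9382° = (-0.987856,-0.155369)
center distance |VC| = r/sin(θ/2) = 11.754310/sin(52.4561°) = 14.824704
C = V + |VC|·bis = (4.4320,22.2037)
T_A = V + ((C−V)·d_A)·d_A = V + 9.0337·d_A = (12.5258,30.7274)
T_B = V + ((C−V)·d_B)·d_B = V + 9.0337·d_B = (14.7515,16.5760)
sweep = 180° − θ = 75.0878°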